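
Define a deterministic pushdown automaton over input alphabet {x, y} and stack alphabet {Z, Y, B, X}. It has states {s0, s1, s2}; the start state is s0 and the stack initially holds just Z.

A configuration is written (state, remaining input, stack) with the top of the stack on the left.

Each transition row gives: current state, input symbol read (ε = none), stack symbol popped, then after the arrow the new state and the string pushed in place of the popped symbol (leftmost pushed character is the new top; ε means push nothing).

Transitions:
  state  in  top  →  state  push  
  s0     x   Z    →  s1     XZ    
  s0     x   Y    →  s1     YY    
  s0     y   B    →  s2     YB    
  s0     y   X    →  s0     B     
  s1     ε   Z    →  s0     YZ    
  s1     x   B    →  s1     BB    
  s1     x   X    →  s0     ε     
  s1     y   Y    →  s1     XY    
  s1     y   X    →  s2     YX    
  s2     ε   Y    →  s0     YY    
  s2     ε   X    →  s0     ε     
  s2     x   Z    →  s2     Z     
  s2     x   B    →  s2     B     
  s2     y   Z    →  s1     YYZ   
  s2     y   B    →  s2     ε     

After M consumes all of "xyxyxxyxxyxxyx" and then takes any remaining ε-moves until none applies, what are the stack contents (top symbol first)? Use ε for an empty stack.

(s0, xyxyxxyxxyxxyx, Z)
  read x, top Z: go to s1, push XZ → (s1, yxyxxyxxyxxyx, XZ)
  read y, top X: go to s2, push YX → (s2, xyxxyxxyxxyx, YXZ)
  ε-move, top Y: go to s0, push YY → (s0, xyxxyxxyxxyx, YYXZ)
  read x, top Y: go to s1, push YY → (s1, yxxyxxyxxyx, YYYXZ)
  read y, top Y: go to s1, push XY → (s1, xxyxxyxxyx, XYYYXZ)
  read x, top X: go to s0, push ε → (s0, xyxxyxxyx, YYYXZ)
  read x, top Y: go to s1, push YY → (s1, yxxyxxyx, YYYYXZ)
  read y, top Y: go to s1, push XY → (s1, xxyxxyx, XYYYYXZ)
  read x, top X: go to s0, push ε → (s0, xyxxyx, YYYYXZ)
  read x, top Y: go to s1, push YY → (s1, yxxyx, YYYYYXZ)
  read y, top Y: go to s1, push XY → (s1, xxyx, XYYYYYXZ)
  read x, top X: go to s0, push ε → (s0, xyx, YYYYYXZ)
  read x, top Y: go to s1, push YY → (s1, yx, YYYYYYXZ)
  read y, top Y: go to s1, push XY → (s1, x, XYYYYYYXZ)
  read x, top X: go to s0, push ε → (s0, ε, YYYYYYXZ)
All input consumed in state s0 with stack YYYYYYXZ.

YYYYYYXZ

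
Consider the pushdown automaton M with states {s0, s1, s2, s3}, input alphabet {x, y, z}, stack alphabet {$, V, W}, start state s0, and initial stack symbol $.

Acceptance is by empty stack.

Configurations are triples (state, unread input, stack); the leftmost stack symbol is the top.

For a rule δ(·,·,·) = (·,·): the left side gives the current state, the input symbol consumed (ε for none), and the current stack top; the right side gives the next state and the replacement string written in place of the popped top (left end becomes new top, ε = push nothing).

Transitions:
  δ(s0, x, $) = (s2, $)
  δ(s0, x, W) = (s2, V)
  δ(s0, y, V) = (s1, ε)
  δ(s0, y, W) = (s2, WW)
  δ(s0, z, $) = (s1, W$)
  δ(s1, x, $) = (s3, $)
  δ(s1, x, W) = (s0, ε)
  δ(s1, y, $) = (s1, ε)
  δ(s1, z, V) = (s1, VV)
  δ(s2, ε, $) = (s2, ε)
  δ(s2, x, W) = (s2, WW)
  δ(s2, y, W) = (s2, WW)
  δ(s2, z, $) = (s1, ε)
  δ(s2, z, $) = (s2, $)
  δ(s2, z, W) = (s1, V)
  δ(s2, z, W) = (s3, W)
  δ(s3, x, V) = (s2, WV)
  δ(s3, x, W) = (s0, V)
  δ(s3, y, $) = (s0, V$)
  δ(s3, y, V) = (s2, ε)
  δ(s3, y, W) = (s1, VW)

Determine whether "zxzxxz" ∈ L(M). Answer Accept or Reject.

One accepting computation: (s0, zxzxxz, $) ⊢ (s1, xzxxz, W$) ⊢ (s0, zxxz, $) ⊢ (s1, xxz, W$) ⊢ (s0, xz, $) ⊢ (s2, z, $) ⊢ (s1, ε, ε)
All input consumed and the stack is empty.

Accept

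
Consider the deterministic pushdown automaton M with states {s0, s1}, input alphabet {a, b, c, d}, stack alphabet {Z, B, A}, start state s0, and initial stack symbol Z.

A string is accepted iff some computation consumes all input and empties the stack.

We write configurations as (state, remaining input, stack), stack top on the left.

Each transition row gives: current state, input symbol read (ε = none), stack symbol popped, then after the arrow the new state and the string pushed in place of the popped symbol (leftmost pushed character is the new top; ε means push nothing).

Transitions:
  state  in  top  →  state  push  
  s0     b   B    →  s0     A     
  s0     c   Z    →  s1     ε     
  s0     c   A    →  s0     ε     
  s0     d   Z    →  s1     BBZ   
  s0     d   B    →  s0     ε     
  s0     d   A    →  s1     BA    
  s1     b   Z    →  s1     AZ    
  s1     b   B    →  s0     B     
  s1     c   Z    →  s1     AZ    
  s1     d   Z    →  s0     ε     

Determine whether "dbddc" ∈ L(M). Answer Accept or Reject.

Accept

(s0, dbddc, Z)
  read d, top Z: go to s1, push BBZ → (s1, bddc, BBZ)
  read b, top B: go to s0, push B → (s0, ddc, BBZ)
  read d, top B: go to s0, push ε → (s0, dc, BZ)
  read d, top B: go to s0, push ε → (s0, c, Z)
  read c, top Z: go to s1, push ε → (s1, ε, ε)
All input consumed and the stack is empty.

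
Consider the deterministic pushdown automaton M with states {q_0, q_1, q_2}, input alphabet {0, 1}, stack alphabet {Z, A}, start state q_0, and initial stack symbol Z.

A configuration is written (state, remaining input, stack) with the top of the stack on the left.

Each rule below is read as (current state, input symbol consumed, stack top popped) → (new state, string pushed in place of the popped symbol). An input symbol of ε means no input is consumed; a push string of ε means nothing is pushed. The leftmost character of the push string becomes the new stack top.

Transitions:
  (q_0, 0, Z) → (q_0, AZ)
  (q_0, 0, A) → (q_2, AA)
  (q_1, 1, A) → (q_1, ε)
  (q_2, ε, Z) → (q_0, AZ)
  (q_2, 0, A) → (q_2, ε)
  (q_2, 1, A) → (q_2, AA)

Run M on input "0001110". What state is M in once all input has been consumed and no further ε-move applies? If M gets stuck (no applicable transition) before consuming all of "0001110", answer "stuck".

(q_0, 0001110, Z)
  read 0, top Z: go to q_0, push AZ → (q_0, 001110, AZ)
  read 0, top A: go to q_2, push AA → (q_2, 01110, AAZ)
  read 0, top A: go to q_2, push ε → (q_2, 1110, AZ)
  read 1, top A: go to q_2, push AA → (q_2, 110, AAZ)
  read 1, top A: go to q_2, push AA → (q_2, 10, AAAZ)
  read 1, top A: go to q_2, push AA → (q_2, 0, AAAAZ)
  read 0, top A: go to q_2, push ε → (q_2, ε, AAAZ)
All input consumed; M is in state q_2.

q_2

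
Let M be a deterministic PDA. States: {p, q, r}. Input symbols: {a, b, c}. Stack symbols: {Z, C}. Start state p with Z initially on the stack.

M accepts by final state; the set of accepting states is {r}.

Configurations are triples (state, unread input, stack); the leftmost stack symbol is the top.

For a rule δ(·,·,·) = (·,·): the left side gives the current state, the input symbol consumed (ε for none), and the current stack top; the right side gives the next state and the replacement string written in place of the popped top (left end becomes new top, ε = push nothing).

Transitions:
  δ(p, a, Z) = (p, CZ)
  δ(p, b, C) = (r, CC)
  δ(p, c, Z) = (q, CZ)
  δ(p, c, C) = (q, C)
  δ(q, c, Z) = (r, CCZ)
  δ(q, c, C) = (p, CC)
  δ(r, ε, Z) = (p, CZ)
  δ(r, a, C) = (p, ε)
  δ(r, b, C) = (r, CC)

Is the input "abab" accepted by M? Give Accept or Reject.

Accept

(p, abab, Z)
  read a, top Z: go to p, push CZ → (p, bab, CZ)
  read b, top C: go to r, push CC → (r, ab, CCZ)
  read a, top C: go to p, push ε → (p, b, CZ)
  read b, top C: go to r, push CC → (r, ε, CCZ)
All input consumed; state r ∈ F.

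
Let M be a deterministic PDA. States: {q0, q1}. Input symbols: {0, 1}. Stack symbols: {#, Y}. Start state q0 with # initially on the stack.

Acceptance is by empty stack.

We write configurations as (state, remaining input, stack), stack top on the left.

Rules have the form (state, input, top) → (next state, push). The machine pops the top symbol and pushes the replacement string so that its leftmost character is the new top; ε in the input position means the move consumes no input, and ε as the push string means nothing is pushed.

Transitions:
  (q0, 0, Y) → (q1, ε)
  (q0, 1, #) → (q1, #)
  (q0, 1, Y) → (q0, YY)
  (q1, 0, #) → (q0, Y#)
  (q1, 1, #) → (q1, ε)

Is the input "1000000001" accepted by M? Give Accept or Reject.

(q0, 1000000001, #)
  read 1, top #: go to q1, push # → (q1, 000000001, #)
  read 0, top #: go to q0, push Y# → (q0, 00000001, Y#)
  read 0, top Y: go to q1, push ε → (q1, 0000001, #)
  read 0, top #: go to q0, push Y# → (q0, 000001, Y#)
  read 0, top Y: go to q1, push ε → (q1, 00001, #)
  read 0, top #: go to q0, push Y# → (q0, 0001, Y#)
  read 0, top Y: go to q1, push ε → (q1, 001, #)
  read 0, top #: go to q0, push Y# → (q0, 01, Y#)
  read 0, top Y: go to q1, push ε → (q1, 1, #)
  read 1, top #: go to q1, push ε → (q1, ε, ε)
All input consumed and the stack is empty.

Accept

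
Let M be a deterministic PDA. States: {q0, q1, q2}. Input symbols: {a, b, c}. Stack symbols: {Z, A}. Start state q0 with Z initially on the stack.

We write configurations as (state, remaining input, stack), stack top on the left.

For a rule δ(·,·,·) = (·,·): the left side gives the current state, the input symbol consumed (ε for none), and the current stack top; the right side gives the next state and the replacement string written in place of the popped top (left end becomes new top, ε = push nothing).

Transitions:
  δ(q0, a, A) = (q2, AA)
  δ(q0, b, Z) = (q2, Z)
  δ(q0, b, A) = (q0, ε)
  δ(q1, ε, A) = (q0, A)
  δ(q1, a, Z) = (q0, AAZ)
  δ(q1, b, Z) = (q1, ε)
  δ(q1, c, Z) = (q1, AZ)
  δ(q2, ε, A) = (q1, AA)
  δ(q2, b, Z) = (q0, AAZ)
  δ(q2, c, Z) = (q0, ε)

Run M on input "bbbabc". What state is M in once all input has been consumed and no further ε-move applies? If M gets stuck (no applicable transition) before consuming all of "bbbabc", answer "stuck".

stuck

(q0, bbbabc, Z)
  read b, top Z: go to q2, push Z → (q2, bbabc, Z)
  read b, top Z: go to q0, push AAZ → (q0, babc, AAZ)
  read b, top A: go to q0, push ε → (q0, abc, AZ)
  read a, top A: go to q2, push AA → (q2, bc, AAZ)
  ε-move, top A: go to q1, push AA → (q1, bc, AAAZ)
  ε-move, top A: go to q0, push A → (q0, bc, AAAZ)
  read b, top A: go to q0, push ε → (q0, c, AAZ)
No transition for (q0, c, top A); M blocks with input c remaining.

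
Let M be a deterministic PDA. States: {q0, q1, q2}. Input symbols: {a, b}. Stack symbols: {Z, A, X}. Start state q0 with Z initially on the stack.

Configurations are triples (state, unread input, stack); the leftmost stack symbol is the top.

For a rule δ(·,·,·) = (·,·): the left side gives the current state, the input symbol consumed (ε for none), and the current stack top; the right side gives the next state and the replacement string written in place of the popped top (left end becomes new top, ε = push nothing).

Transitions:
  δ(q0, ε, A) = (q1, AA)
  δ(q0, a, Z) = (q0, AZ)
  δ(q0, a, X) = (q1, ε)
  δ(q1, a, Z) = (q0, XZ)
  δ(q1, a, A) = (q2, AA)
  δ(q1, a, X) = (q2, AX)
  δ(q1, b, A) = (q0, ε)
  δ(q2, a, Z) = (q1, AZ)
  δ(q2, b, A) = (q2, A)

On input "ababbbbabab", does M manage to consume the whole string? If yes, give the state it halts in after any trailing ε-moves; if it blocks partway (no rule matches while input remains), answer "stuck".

stuck

(q0, ababbbbabab, Z)
  read a, top Z: go to q0, push AZ → (q0, babbbbabab, AZ)
  ε-move, top A: go to q1, push AA → (q1, babbbbabab, AAZ)
  read b, top A: go to q0, push ε → (q0, abbbbabab, AZ)
  ε-move, top A: go to q1, push AA → (q1, abbbbabab, AAZ)
  read a, top A: go to q2, push AA → (q2, bbbbabab, AAAZ)
  read b, top A: go to q2, push A → (q2, bbbabab, AAAZ)
  read b, top A: go to q2, push A → (q2, bbabab, AAAZ)
  read b, top A: go to q2, push A → (q2, babab, AAAZ)
  read b, top A: go to q2, push A → (q2, abab, AAAZ)
No transition for (q2, a, top A); M blocks with input abab remaining.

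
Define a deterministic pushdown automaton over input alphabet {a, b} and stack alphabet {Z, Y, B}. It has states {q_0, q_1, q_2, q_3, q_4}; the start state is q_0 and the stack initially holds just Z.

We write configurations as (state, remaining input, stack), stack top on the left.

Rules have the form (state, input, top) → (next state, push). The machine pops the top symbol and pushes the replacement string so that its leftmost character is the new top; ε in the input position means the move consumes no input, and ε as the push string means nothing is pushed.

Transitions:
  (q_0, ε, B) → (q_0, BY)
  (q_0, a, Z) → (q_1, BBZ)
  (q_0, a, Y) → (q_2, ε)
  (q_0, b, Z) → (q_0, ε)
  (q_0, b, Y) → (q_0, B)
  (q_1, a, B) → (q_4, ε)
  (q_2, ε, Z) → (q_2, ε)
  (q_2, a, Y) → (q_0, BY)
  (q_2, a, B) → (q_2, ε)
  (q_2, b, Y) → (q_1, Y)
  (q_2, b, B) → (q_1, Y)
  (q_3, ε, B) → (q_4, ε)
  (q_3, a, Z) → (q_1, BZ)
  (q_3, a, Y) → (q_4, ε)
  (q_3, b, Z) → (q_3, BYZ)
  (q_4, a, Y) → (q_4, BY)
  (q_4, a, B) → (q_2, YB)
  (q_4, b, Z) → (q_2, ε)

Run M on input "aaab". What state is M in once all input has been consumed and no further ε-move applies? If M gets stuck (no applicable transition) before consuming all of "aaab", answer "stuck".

q_1

(q_0, aaab, Z)
  read a, top Z: go to q_1, push BBZ → (q_1, aab, BBZ)
  read a, top B: go to q_4, push ε → (q_4, ab, BZ)
  read a, top B: go to q_2, push YB → (q_2, b, YBZ)
  read b, top Y: go to q_1, push Y → (q_1, ε, YBZ)
All input consumed; M is in state q_1.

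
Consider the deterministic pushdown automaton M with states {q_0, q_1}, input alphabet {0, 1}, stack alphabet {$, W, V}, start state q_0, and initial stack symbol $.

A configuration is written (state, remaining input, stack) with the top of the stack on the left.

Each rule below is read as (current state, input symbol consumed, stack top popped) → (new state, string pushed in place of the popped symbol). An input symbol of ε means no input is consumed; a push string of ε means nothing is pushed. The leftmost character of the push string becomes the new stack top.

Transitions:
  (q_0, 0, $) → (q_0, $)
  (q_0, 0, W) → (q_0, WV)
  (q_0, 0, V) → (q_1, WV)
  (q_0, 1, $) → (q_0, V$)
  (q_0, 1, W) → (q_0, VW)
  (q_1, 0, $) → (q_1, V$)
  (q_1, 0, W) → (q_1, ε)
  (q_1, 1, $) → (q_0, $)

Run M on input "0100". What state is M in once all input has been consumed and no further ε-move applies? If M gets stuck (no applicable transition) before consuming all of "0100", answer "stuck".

q_1

(q_0, 0100, $) ⊢ (q_0, 100, $) ⊢ (q_0, 00, V$) ⊢ (q_1, 0, WV$) ⊢ (q_1, ε, V$)
All input consumed; M is in state q_1.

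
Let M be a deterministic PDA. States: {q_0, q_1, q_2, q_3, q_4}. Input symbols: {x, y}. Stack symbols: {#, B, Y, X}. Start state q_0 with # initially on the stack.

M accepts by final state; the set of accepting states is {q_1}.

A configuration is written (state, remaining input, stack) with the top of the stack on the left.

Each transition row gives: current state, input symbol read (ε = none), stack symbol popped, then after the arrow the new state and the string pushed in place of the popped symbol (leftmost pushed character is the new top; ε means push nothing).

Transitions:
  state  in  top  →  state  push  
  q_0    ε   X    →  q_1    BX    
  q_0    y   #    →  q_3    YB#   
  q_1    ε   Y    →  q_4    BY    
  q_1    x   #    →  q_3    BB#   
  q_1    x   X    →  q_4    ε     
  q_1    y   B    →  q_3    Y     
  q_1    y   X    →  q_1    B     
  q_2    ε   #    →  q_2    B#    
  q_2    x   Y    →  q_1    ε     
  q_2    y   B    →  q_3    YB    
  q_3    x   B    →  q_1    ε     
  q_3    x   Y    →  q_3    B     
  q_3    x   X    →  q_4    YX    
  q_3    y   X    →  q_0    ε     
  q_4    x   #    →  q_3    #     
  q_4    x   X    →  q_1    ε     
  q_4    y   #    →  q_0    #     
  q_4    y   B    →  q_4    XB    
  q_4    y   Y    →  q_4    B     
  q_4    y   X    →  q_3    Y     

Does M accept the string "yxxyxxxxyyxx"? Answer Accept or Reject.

(q_0, yxxyxxxxyyxx, #) ⊢ (q_3, xxyxxxxyyxx, YB#) ⊢ (q_3, xyxxxxyyxx, BB#) ⊢ (q_1, yxxxxyyxx, B#) ⊢ (q_3, xxxxyyxx, Y#) ⊢ (q_3, xxxyyxx, B#) ⊢ (q_1, xxyyxx, #) ⊢ (q_3, xyyxx, BB#) ⊢ (q_1, yyxx, B#) ⊢ (q_3, yxx, Y#)
No transition applies at (q_3, yxx, Y#); input not fully consumed.

Reject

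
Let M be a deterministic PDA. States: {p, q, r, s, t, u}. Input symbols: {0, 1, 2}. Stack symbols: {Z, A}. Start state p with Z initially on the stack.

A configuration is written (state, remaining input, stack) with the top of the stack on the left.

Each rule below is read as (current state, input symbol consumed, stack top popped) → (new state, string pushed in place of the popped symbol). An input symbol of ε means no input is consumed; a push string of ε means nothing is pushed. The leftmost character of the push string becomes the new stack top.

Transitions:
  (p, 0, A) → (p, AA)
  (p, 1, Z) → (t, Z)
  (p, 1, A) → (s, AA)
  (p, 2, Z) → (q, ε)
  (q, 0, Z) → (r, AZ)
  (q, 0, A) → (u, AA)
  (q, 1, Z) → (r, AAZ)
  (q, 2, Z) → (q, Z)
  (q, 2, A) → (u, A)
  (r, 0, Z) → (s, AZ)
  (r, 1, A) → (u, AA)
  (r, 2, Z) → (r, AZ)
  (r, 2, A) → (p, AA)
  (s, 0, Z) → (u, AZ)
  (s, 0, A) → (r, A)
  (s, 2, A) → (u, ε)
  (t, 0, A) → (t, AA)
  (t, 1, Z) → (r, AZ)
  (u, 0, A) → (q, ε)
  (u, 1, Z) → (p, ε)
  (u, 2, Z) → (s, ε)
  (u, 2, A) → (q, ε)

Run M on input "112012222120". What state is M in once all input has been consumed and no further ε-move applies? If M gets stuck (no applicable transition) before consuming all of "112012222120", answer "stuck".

stuck

(p, 112012222120, Z) ⊢ (t, 12012222120, Z) ⊢ (r, 2012222120, AZ) ⊢ (p, 012222120, AAZ) ⊢ (p, 12222120, AAAZ) ⊢ (s, 2222120, AAAAZ) ⊢ (u, 222120, AAAZ) ⊢ (q, 22120, AAZ) ⊢ (u, 2120, AAZ) ⊢ (q, 120, AZ)
No transition for (q, 1, top A); M blocks with input 120 remaining.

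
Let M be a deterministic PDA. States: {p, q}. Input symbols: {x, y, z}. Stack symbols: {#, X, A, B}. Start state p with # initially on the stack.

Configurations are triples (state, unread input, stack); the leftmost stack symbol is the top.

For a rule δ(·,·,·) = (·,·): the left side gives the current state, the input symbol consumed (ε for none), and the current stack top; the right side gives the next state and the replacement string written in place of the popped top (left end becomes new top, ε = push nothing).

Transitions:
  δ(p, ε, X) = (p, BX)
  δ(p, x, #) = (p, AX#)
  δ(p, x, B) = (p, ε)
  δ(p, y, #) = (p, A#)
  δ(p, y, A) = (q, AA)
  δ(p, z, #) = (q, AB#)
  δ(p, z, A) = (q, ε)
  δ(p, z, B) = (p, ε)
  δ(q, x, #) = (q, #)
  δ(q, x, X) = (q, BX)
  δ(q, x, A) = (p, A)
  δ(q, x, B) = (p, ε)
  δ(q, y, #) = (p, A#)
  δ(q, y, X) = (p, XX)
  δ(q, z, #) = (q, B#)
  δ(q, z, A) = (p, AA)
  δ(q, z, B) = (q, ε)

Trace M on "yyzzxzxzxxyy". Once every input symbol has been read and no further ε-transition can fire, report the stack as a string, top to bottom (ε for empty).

(p, yyzzxzxzxxyy, #) ⊢ (p, yzzxzxzxxyy, A#) ⊢ (q, zzxzxzxxyy, AA#) ⊢ (p, zxzxzxxyy, AAA#) ⊢ (q, xzxzxxyy, AA#) ⊢ (p, zxzxxyy, AA#) ⊢ (q, xzxxyy, A#) ⊢ (p, zxxyy, A#) ⊢ (q, xxyy, #) ⊢ (q, xyy, #) ⊢ (q, yy, #) ⊢ (p, y, A#) ⊢ (q, ε, AA#)
All input consumed in state q with stack AA#.

AA#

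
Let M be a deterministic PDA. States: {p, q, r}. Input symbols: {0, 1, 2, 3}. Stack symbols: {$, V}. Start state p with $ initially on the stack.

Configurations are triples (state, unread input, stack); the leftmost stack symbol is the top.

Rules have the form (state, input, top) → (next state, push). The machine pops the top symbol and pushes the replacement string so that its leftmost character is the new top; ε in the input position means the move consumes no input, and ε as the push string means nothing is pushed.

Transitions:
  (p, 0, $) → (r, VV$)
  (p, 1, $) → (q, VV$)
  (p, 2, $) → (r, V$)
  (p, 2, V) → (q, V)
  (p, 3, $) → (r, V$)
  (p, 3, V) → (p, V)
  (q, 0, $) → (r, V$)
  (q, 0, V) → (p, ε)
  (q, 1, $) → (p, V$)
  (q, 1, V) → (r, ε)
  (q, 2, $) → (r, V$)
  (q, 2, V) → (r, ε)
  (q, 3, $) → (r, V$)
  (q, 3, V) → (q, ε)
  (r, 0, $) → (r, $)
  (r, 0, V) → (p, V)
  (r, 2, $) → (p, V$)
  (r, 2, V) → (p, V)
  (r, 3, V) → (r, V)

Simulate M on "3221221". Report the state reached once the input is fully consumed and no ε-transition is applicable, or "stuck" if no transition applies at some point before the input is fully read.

r

(p, 3221221, $)
  read 3, top $: go to r, push V$ → (r, 221221, V$)
  read 2, top V: go to p, push V → (p, 21221, V$)
  read 2, top V: go to q, push V → (q, 1221, V$)
  read 1, top V: go to r, push ε → (r, 221, $)
  read 2, top $: go to p, push V$ → (p, 21, V$)
  read 2, top V: go to q, push V → (q, 1, V$)
  read 1, top V: go to r, push ε → (r, ε, $)
All input consumed; M is in state r.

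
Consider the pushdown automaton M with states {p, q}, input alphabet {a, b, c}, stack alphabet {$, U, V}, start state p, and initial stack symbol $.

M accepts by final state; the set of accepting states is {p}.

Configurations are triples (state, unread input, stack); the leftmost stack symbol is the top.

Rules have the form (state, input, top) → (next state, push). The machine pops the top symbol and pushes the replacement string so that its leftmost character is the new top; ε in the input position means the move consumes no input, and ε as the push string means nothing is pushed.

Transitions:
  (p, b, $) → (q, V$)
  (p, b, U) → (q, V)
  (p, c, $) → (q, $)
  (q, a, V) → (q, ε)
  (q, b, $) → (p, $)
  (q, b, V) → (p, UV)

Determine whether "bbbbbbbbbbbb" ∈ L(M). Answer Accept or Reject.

Accept

One accepting computation: (p, bbbbbbbbbbbb, $) ⊢ (q, bbbbbbbbbbb, V$) ⊢ (p, bbbbbbbbbb, UV$) ⊢ (q, bbbbbbbbb, VV$) ⊢ (p, bbbbbbbb, UVV$) ⊢ (q, bbbbbbb, VVV$) ⊢ (p, bbbbbb, UVVV$) ⊢ (q, bbbbb, VVVV$) ⊢ (p, bbbb, UVVVV$) ⊢ (q, bbb, VVVVV$) ⊢ (p, bb, UVVVVV$) ⊢ (q, b, VVVVVV$) ⊢ (p, ε, UVVVVVV$)
All input consumed and state p ∈ F.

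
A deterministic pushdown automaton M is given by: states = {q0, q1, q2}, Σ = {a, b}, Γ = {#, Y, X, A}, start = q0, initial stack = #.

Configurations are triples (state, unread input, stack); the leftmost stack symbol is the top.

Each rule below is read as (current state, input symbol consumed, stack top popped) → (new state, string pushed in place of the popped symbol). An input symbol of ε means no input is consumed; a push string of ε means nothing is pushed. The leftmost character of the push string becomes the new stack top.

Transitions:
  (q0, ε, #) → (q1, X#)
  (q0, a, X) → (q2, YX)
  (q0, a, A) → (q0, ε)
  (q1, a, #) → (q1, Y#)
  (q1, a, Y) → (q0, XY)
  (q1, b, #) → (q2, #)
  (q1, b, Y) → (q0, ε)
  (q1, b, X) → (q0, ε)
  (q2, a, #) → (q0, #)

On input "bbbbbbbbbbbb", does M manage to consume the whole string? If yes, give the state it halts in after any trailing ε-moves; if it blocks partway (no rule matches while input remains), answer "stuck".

q1

(q0, bbbbbbbbbbbb, #)
  ε-move, top #: go to q1, push X# → (q1, bbbbbbbbbbbb, X#)
  read b, top X: go to q0, push ε → (q0, bbbbbbbbbbb, #)
  ε-move, top #: go to q1, push X# → (q1, bbbbbbbbbbb, X#)
  read b, top X: go to q0, push ε → (q0, bbbbbbbbbb, #)
  ε-move, top #: go to q1, push X# → (q1, bbbbbbbbbb, X#)
  read b, top X: go to q0, push ε → (q0, bbbbbbbbb, #)
  ε-move, top #: go to q1, push X# → (q1, bbbbbbbbb, X#)
  read b, top X: go to q0, push ε → (q0, bbbbbbbb, #)
  ε-move, top #: go to q1, push X# → (q1, bbbbbbbb, X#)
  read b, top X: go to q0, push ε → (q0, bbbbbbb, #)
  ε-move, top #: go to q1, push X# → (q1, bbbbbbb, X#)
  read b, top X: go to q0, push ε → (q0, bbbbbb, #)
  ε-move, top #: go to q1, push X# → (q1, bbbbbb, X#)
  read b, top X: go to q0, push ε → (q0, bbbbb, #)
  ε-move, top #: go to q1, push X# → (q1, bbbbb, X#)
  read b, top X: go to q0, push ε → (q0, bbbb, #)
  ε-move, top #: go to q1, push X# → (q1, bbbb, X#)
  read b, top X: go to q0, push ε → (q0, bbb, #)
  ε-move, top #: go to q1, push X# → (q1, bbb, X#)
  read b, top X: go to q0, push ε → (q0, bb, #)
  ε-move, top #: go to q1, push X# → (q1, bb, X#)
  read b, top X: go to q0, push ε → (q0, b, #)
  ε-move, top #: go to q1, push X# → (q1, b, X#)
  read b, top X: go to q0, push ε → (q0, ε, #)
  ε-move, top #: go to q1, push X# → (q1, ε, X#)
All input consumed; M is in state q1.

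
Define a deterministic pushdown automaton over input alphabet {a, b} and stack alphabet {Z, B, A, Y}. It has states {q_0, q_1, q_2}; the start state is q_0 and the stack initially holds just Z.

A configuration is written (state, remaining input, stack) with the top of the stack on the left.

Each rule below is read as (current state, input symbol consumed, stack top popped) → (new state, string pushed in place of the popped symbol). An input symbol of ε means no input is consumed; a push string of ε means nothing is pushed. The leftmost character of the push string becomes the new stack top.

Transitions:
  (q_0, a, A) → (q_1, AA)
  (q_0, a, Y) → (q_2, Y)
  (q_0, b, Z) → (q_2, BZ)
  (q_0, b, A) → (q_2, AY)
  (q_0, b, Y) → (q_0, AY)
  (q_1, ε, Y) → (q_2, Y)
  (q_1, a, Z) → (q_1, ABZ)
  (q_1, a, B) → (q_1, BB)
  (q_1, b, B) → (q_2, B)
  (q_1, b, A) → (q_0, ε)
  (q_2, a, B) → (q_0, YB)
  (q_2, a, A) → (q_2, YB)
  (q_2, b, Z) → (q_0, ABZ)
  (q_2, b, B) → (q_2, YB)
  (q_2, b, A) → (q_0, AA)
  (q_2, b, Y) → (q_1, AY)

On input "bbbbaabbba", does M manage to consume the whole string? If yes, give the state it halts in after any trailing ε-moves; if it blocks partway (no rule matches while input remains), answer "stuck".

(q_0, bbbbaabbba, Z)
  read b, top Z: go to q_2, push BZ → (q_2, bbbaabbba, BZ)
  read b, top B: go to q_2, push YB → (q_2, bbaabbba, YBZ)
  read b, top Y: go to q_1, push AY → (q_1, baabbba, AYBZ)
  read b, top A: go to q_0, push ε → (q_0, aabbba, YBZ)
  read a, top Y: go to q_2, push Y → (q_2, abbba, YBZ)
No transition for (q_2, a, top Y); M blocks with input abbba remaining.

stuck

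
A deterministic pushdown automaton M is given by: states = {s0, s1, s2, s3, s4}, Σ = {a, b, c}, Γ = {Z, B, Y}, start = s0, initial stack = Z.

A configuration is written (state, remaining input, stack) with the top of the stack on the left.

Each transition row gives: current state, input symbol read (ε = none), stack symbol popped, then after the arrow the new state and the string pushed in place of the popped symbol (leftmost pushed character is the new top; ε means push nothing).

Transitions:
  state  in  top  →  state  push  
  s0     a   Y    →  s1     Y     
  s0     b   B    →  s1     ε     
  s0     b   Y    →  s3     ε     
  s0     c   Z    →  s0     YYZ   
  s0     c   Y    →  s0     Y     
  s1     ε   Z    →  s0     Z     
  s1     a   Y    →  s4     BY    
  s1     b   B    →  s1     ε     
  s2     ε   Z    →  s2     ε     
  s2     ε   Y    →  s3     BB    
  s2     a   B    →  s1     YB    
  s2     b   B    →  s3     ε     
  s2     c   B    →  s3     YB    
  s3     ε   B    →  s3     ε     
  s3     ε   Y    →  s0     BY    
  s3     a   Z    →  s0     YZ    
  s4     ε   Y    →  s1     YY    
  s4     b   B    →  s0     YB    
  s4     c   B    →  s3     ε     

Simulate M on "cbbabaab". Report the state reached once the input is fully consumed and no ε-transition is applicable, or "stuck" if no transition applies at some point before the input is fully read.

(s0, cbbabaab, Z)
  read c, top Z: go to s0, push YYZ → (s0, bbabaab, YYZ)
  read b, top Y: go to s3, push ε → (s3, babaab, YZ)
  ε-move, top Y: go to s0, push BY → (s0, babaab, BYZ)
  read b, top B: go to s1, push ε → (s1, abaab, YZ)
  read a, top Y: go to s4, push BY → (s4, baab, BYZ)
  read b, top B: go to s0, push YB → (s0, aab, YBYZ)
  read a, top Y: go to s1, push Y → (s1, ab, YBYZ)
  read a, top Y: go to s4, push BY → (s4, b, BYBYZ)
  read b, top B: go to s0, push YB → (s0, ε, YBYBYZ)
All input consumed; M is in state s0.

s0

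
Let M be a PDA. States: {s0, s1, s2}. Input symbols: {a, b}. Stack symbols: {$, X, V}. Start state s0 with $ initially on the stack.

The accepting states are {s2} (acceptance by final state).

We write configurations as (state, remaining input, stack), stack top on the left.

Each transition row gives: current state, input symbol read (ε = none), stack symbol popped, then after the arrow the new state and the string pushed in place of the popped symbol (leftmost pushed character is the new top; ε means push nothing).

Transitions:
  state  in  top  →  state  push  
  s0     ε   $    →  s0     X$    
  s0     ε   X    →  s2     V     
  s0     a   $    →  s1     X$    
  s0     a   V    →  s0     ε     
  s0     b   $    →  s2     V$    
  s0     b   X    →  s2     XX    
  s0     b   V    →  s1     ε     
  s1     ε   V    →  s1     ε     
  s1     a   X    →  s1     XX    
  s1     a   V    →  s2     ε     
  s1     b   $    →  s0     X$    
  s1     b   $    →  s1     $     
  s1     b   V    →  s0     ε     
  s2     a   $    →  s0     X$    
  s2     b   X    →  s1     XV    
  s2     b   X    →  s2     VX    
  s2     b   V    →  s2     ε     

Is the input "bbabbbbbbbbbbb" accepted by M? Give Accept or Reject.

Accept

One accepting computation: (s0, bbabbbbbbbbbbb, $) ⊢ (s2, babbbbbbbbbbb, V$) ⊢ (s2, abbbbbbbbbbb, $) ⊢ (s0, bbbbbbbbbbb, X$) ⊢ (s2, bbbbbbbbbb, XX$) ⊢ (s2, bbbbbbbbb, VXX$) ⊢ (s2, bbbbbbbb, XX$) ⊢ (s2, bbbbbbb, VXX$) ⊢ (s2, bbbbbb, XX$) ⊢ (s2, bbbbb, VXX$) ⊢ (s2, bbbb, XX$) ⊢ (s2, bbb, VXX$) ⊢ (s2, bb, XX$) ⊢ (s2, b, VXX$) ⊢ (s2, ε, XX$)
All input consumed and state s2 ∈ F.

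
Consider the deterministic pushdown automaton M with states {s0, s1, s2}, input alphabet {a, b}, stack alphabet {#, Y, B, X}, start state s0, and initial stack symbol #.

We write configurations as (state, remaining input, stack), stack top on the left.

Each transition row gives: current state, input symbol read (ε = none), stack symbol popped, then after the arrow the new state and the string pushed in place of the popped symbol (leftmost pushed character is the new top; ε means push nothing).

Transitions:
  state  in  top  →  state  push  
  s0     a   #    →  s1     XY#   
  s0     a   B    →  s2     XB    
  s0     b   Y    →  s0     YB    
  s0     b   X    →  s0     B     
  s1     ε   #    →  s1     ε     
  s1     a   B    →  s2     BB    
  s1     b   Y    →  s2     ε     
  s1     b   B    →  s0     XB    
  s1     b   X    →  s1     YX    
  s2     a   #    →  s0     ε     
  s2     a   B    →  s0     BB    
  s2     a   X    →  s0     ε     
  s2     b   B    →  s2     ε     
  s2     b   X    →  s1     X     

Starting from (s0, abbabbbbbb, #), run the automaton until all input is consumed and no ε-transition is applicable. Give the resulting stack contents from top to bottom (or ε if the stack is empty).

YBBBBBB#

(s0, abbabbbbbb, #)
  read a, top #: go to s1, push XY# → (s1, bbabbbbbb, XY#)
  read b, top X: go to s1, push YX → (s1, babbbbbb, YXY#)
  read b, top Y: go to s2, push ε → (s2, abbbbbb, XY#)
  read a, top X: go to s0, push ε → (s0, bbbbbb, Y#)
  read b, top Y: go to s0, push YB → (s0, bbbbb, YB#)
  read b, top Y: go to s0, push YB → (s0, bbbb, YBB#)
  read b, top Y: go to s0, push YB → (s0, bbb, YBBB#)
  read b, top Y: go to s0, push YB → (s0, bb, YBBBB#)
  read b, top Y: go to s0, push YB → (s0, b, YBBBBB#)
  read b, top Y: go to s0, push YB → (s0, ε, YBBBBBB#)
All input consumed in state s0 with stack YBBBBBB#.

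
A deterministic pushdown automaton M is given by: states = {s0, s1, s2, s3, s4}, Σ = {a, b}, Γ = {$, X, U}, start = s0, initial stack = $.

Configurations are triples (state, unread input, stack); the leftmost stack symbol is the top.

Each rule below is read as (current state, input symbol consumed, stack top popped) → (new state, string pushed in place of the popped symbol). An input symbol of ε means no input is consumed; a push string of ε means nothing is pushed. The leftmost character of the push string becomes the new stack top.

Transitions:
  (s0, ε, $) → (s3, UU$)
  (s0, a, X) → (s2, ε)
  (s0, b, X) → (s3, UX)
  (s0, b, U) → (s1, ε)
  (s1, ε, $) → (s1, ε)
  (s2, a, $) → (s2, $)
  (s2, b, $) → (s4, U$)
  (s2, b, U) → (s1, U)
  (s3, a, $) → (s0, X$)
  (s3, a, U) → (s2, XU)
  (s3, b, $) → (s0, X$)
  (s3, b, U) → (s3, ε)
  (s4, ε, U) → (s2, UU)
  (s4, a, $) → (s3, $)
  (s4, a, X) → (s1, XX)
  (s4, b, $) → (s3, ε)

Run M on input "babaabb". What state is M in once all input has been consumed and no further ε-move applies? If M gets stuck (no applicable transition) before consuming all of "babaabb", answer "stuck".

stuck

(s0, babaabb, $) ⊢ (s3, babaabb, UU$) ⊢ (s3, abaabb, U$) ⊢ (s2, baabb, XU$)
No transition for (s2, b, top X); M blocks with input baabb remaining.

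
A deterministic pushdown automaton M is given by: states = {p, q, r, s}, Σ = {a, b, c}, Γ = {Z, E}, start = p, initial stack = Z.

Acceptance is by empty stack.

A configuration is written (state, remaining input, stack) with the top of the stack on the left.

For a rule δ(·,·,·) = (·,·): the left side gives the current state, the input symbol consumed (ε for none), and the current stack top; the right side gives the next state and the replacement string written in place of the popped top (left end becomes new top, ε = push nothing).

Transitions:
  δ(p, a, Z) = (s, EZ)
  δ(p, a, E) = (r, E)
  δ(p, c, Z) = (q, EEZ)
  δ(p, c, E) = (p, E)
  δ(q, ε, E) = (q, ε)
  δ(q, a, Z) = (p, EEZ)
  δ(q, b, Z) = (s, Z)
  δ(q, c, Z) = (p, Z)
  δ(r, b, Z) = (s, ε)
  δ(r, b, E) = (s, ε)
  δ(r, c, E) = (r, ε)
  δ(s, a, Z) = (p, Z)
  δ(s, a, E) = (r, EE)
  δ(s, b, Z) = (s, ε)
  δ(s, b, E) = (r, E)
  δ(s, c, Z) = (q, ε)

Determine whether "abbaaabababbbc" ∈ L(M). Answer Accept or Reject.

(p, abbaaabababbbc, Z)
  read a, top Z: go to s, push EZ → (s, bbaaabababbbc, EZ)
  read b, top E: go to r, push E → (r, baaabababbbc, EZ)
  read b, top E: go to s, push ε → (s, aaabababbbc, Z)
  read a, top Z: go to p, push Z → (p, aabababbbc, Z)
  read a, top Z: go to s, push EZ → (s, abababbbc, EZ)
  read a, top E: go to r, push EE → (r, bababbbc, EEZ)
  read b, top E: go to s, push ε → (s, ababbbc, EZ)
  read a, top E: go to r, push EE → (r, babbbc, EEZ)
  read b, top E: go to s, push ε → (s, abbbc, EZ)
  read a, top E: go to r, push EE → (r, bbbc, EEZ)
  read b, top E: go to s, push ε → (s, bbc, EZ)
  read b, top E: go to r, push E → (r, bc, EZ)
  read b, top E: go to s, push ε → (s, c, Z)
  read c, top Z: go to q, push ε → (q, ε, ε)
All input consumed and the stack is empty.

Accept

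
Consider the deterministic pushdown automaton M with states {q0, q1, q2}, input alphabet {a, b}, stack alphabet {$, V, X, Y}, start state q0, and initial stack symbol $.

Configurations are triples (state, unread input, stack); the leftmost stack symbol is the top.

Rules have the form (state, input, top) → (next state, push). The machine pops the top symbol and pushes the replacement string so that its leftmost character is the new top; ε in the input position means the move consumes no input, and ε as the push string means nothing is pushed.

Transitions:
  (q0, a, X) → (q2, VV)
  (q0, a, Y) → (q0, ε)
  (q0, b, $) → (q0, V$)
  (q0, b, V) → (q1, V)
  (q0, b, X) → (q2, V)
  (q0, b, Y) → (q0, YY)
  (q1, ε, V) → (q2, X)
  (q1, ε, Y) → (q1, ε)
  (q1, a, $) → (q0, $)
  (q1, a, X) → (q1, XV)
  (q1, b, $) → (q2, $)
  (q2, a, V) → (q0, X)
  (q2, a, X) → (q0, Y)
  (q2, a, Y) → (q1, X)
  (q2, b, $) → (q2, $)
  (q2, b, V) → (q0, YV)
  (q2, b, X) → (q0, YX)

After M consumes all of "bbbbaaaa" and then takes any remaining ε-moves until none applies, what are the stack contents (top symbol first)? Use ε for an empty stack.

(q0, bbbbaaaa, $)
  read b, top $: go to q0, push V$ → (q0, bbbaaaa, V$)
  read b, top V: go to q1, push V → (q1, bbaaaa, V$)
  ε-move, top V: go to q2, push X → (q2, bbaaaa, X$)
  read b, top X: go to q0, push YX → (q0, baaaa, YX$)
  read b, top Y: go to q0, push YY → (q0, aaaa, YYX$)
  read a, top Y: go to q0, push ε → (q0, aaa, YX$)
  read a, top Y: go to q0, push ε → (q0, aa, X$)
  read a, top X: go to q2, push VV → (q2, a, VV$)
  read a, top V: go to q0, push X → (q0, ε, XV$)
All input consumed in state q0 with stack XV$.

XV$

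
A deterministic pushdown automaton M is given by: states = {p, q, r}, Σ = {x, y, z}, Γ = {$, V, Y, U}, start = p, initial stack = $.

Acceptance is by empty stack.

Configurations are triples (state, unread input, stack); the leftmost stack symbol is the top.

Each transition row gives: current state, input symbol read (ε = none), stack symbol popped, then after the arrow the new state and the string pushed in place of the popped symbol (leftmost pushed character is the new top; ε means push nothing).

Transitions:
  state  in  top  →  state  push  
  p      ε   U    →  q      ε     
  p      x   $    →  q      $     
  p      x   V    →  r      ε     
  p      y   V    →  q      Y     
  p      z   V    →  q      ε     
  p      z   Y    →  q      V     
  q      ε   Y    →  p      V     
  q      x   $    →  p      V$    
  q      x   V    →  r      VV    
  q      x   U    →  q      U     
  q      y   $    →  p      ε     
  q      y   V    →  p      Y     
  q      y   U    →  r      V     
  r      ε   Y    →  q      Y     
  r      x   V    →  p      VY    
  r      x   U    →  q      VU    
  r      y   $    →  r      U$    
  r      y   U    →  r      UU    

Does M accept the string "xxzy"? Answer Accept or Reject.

(p, xxzy, $)
  read x, top $: go to q, push $ → (q, xzy, $)
  read x, top $: go to p, push V$ → (p, zy, V$)
  read z, top V: go to q, push ε → (q, y, $)
  read y, top $: go to p, push ε → (p, ε, ε)
All input consumed and the stack is empty.

Accept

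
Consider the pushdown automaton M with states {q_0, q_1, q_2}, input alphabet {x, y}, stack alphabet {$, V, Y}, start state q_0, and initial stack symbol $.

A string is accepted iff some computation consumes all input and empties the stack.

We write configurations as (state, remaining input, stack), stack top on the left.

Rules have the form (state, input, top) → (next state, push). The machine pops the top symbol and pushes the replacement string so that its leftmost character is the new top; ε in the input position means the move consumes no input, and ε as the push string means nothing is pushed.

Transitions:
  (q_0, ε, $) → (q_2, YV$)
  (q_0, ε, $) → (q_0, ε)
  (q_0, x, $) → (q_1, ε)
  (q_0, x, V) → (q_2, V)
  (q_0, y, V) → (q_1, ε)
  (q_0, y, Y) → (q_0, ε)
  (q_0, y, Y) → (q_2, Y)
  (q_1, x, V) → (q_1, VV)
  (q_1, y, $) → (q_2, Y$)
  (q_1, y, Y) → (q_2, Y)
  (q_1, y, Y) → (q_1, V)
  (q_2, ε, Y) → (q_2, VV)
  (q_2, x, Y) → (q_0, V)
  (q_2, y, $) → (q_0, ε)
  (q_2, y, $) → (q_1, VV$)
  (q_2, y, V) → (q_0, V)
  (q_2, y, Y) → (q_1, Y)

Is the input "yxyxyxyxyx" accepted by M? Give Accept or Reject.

Reject

No computation consumes all input and empties the stack.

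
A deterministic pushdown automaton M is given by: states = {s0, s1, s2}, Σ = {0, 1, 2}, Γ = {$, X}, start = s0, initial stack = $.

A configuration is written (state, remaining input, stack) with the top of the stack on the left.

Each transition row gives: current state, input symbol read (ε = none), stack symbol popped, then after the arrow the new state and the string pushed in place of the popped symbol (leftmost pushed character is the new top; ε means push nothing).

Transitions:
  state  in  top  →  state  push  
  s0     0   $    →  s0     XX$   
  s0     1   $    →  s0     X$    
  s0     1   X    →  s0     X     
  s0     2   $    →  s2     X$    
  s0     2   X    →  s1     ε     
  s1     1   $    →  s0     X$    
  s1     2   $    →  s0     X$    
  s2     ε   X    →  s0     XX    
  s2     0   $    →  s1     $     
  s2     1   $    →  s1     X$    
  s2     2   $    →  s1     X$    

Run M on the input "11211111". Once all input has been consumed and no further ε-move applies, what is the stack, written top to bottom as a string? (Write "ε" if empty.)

(s0, 11211111, $) ⊢ (s0, 1211111, X$) ⊢ (s0, 211111, X$) ⊢ (s1, 11111, $) ⊢ (s0, 1111, X$) ⊢ (s0, 111, X$) ⊢ (s0, 11, X$) ⊢ (s0, 1, X$) ⊢ (s0, ε, X$)
All input consumed in state s0 with stack X$.

X$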